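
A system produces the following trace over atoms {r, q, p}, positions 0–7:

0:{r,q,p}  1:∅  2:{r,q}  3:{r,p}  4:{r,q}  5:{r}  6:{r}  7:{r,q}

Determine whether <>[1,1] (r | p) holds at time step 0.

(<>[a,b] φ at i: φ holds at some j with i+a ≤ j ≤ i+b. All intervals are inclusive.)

Does not hold

Check (r | p) at each j in [1,1]:
  j=1: false
No position in the window satisfies it → formula fails.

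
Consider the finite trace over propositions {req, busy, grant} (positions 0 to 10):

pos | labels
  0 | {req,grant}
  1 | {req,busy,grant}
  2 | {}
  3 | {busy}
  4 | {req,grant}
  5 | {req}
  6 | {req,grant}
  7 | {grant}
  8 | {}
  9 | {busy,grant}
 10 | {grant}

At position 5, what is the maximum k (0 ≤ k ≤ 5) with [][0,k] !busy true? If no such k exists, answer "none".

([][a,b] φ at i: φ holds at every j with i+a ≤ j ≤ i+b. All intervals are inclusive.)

!busy must hold from j=5 onward; find where it first fails.
  j=5: holds
  j=6: holds
  j=7: holds
  j=8: holds
  j=9: fails
Holds on [5,8], so largest k = 3.

3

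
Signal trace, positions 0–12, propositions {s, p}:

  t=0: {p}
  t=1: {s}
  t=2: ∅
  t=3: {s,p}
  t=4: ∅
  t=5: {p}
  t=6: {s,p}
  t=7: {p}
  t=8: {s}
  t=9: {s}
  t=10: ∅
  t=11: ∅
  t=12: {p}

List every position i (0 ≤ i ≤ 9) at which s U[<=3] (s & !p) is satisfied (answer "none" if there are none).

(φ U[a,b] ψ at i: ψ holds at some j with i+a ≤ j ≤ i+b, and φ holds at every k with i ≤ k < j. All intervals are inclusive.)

1, 8, 9

Evaluate at each i in [0,9]:
  i=0: ✗ (lhs fails at k=0 before rhs at j=1)
  i=1: ✓ (rhs at j=1)
  i=2: ✗ (no rhs in [2,5])
  i=3: ✗ (no rhs in [3,6])
  i=4: ✗ (no rhs in [4,7])
  i=5: ✗ (lhs fails at k=5 before rhs at j=8)
  i=6: ✗ (lhs fails at k=7 before rhs at j=8)
  i=7: ✗ (lhs fails at k=7 before rhs at j=8)
  i=8: ✓ (rhs at j=8)
  i=9: ✓ (rhs at j=9)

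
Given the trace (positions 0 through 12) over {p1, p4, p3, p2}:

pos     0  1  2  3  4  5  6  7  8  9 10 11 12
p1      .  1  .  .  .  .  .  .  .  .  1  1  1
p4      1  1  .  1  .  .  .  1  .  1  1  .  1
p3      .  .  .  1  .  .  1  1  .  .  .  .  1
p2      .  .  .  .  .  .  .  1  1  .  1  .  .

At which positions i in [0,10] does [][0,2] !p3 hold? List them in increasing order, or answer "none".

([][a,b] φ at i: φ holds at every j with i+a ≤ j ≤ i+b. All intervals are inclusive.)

0, 8, 9

Evaluate at each i in [0,10]:
  i=0: ✓ (all of [0,2])
  i=1: ✗ (fails at j=3)
  i=2: ✗ (fails at j=3)
  i=3: ✗ (fails at j=3)
  i=4: ✗ (fails at j=6)
  i=5: ✗ (fails at j=6)
  i=6: ✗ (fails at j=6)
  i=7: ✗ (fails at j=7)
  i=8: ✓ (all of [8,10])
  i=9: ✓ (all of [9,11])
  i=10: ✗ (fails at j=12)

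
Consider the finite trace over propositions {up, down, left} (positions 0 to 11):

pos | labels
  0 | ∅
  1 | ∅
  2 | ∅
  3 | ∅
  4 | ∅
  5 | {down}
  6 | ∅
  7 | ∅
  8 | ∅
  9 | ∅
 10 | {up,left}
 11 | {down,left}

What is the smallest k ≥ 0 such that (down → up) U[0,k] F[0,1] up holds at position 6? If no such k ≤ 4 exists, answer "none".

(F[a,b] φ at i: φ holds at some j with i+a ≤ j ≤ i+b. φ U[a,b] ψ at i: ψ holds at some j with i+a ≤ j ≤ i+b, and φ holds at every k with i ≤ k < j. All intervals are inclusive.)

3

Need earliest j ≥ 6 with F[0,1] up, and (down → up) at every k in [6,j-1].
  j=6: rhs fails.
  j=7: rhs fails.
  j=8: rhs fails.
  j=9: rhs holds; lhs holds on [6,8]. k = 3.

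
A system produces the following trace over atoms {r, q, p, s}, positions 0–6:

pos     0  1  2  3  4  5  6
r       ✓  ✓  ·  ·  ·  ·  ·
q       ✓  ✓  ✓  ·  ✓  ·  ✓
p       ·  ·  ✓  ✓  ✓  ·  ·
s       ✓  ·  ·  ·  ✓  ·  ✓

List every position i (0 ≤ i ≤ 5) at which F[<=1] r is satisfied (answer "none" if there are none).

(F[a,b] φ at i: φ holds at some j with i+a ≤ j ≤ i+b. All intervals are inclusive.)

Evaluate at each i in [0,5]:
  i=0: ✓ (witness j=0)
  i=1: ✓ (witness j=1)
  i=2: ✗ (none in [2,3])
  i=3: ✗ (none in [3,4])
  i=4: ✗ (none in [4,5])
  i=5: ✗ (none in [5,6])

0, 1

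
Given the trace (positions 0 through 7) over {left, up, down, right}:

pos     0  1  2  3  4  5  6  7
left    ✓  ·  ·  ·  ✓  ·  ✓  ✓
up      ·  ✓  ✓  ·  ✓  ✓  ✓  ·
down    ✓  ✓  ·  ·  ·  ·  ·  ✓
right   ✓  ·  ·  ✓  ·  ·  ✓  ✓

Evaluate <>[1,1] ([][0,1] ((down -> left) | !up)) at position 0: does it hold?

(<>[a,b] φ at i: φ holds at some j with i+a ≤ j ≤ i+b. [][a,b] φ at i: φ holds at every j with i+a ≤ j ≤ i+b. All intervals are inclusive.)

Check [][0,1] ((down -> left) | !up) at each j in [1,1]:
  j=1: fails at 1
No position in the window satisfies it → formula fails.

False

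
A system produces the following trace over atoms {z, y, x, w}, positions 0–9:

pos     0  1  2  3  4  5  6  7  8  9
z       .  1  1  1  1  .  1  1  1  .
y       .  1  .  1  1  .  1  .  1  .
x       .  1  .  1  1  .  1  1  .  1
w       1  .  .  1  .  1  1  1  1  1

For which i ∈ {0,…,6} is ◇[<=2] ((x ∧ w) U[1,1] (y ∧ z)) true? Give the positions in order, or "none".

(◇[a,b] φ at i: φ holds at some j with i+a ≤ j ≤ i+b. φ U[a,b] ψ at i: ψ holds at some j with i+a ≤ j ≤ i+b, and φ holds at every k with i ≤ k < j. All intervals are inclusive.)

Evaluate at each i in [0,6]:
  i=0: ✗ (none in [0,2])
  i=1: ✓ (witness j=3)
  i=2: ✓ (witness j=3)
  i=3: ✓ (witness j=3)
  i=4: ✗ (none in [4,6])
  i=5: ✓ (witness j=7)
  i=6: ✓ (witness j=7)

1, 2, 3, 5, 6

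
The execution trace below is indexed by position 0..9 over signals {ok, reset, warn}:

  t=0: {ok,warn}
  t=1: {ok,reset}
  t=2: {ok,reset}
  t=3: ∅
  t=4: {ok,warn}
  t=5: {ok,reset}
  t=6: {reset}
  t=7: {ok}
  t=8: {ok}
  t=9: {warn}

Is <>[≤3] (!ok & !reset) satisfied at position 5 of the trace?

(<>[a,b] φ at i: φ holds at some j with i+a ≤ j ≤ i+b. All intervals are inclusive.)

Check (!ok & !reset) at each j in [5,8]:
  j=5: false
  j=6: false
  j=7: false
  j=8: false
No position in the window satisfies it → formula fails.

Does not hold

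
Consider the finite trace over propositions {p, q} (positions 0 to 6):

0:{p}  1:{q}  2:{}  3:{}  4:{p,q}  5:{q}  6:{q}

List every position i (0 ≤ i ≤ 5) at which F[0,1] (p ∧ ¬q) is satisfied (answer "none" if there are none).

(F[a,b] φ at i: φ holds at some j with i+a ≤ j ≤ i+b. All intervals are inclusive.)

Evaluate at each i in [0,5]:
  i=0: ✓ (witness j=0)
  i=1: ✗ (none in [1,2])
  i=2: ✗ (none in [2,3])
  i=3: ✗ (none in [3,4])
  i=4: ✗ (none in [4,5])
  i=5: ✗ (none in [5,6])

0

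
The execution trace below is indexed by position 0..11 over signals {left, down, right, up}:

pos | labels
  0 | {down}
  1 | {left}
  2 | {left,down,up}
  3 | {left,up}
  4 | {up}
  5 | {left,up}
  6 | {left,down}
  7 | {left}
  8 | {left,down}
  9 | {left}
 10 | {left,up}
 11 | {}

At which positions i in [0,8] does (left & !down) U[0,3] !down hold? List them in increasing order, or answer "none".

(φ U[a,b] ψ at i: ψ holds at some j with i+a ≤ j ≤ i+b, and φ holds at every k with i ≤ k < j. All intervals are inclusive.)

Evaluate at each i in [0,8]:
  i=0: ✗ (lhs fails at k=0 before rhs at j=1)
  i=1: ✓ (rhs at j=1)
  i=2: ✗ (lhs fails at k=2 before rhs at j=3)
  i=3: ✓ (rhs at j=3)
  i=4: ✓ (rhs at j=4)
  i=5: ✓ (rhs at j=5)
  i=6: ✗ (lhs fails at k=6 before rhs at j=7)
  i=7: ✓ (rhs at j=7)
  i=8: ✗ (lhs fails at k=8 before rhs at j=9)

1, 3, 4, 5, 7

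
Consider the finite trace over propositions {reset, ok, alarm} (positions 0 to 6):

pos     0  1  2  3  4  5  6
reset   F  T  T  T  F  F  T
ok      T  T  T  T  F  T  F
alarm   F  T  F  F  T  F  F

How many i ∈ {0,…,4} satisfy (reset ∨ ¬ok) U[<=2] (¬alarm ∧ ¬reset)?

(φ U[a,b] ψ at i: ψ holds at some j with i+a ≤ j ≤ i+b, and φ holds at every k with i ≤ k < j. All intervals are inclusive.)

3

Evaluate at each i in [0,4]:
  i=0: ✓ (rhs at j=0)
  i=1: ✗ (no rhs in [1,3])
  i=2: ✗ (no rhs in [2,4])
  i=3: ✓ (rhs at j=5; lhs holds on [3,4])
  i=4: ✓ (rhs at j=5; lhs holds on [4,4])
Positions where it holds: {0, 3, 4} → 3.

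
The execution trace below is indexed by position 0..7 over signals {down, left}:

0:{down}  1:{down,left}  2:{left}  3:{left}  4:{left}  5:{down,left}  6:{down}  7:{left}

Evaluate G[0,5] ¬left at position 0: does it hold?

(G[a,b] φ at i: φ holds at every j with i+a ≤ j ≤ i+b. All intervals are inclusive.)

False

Check ¬left at every j in [0,5]:
  j=0: true
  j=1: false
  j=2: false
  j=3: false
  j=4: false
  j=5: false
Fails at j=1 → formula fails.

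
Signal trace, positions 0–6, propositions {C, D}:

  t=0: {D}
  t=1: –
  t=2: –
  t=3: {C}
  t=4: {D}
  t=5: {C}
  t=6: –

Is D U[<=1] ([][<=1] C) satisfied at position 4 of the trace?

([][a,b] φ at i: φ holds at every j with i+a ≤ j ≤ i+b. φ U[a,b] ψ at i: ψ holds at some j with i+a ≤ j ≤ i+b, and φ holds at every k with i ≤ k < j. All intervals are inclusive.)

Need some j in [4,5] with [][<=1] C, and D at every k in [4,j-1].
  j=4: [][<=1] C — fails at 4.
  j=5: [][<=1] C — fails at 6.
No j in the window works → until fails.

No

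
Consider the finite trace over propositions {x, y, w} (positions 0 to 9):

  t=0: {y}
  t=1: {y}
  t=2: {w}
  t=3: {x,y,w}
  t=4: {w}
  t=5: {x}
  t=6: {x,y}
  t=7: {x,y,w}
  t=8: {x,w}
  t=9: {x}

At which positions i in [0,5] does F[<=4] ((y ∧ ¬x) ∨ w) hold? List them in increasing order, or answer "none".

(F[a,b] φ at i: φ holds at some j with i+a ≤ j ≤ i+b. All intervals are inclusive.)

0, 1, 2, 3, 4, 5

Evaluate at each i in [0,5]:
  i=0: ✓ (witness j=0)
  i=1: ✓ (witness j=1)
  i=2: ✓ (witness j=2)
  i=3: ✓ (witness j=3)
  i=4: ✓ (witness j=4)
  i=5: ✓ (witness j=7)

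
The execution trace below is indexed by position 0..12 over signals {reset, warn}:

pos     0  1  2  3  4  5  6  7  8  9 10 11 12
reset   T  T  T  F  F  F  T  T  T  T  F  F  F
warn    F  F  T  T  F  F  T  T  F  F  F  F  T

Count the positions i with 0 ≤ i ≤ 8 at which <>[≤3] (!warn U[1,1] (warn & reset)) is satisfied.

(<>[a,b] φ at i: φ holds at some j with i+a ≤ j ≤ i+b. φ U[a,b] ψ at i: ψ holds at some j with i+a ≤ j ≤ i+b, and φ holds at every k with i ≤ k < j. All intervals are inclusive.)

Evaluate at each i in [0,8]:
  i=0: ✓ (witness j=1)
  i=1: ✓ (witness j=1)
  i=2: ✓ (witness j=5)
  i=3: ✓ (witness j=5)
  i=4: ✓ (witness j=5)
  i=5: ✓ (witness j=5)
  i=6: ✗ (none in [6,9])
  i=7: ✗ (none in [7,10])
  i=8: ✗ (none in [8,11])
Positions where it holds: {0, 1, 2, 3, 4, 5} → 6.

6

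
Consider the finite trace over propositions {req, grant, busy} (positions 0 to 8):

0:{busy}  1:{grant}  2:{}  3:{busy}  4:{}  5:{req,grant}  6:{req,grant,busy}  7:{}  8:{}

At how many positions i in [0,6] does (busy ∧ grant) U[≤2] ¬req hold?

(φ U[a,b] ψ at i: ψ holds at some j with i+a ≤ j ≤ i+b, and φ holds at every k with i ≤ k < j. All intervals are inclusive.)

Evaluate at each i in [0,6]:
  i=0: ✓ (rhs at j=0)
  i=1: ✓ (rhs at j=1)
  i=2: ✓ (rhs at j=2)
  i=3: ✓ (rhs at j=3)
  i=4: ✓ (rhs at j=4)
  i=5: ✗ (lhs fails at k=5 before rhs at j=7)
  i=6: ✓ (rhs at j=7; lhs holds on [6,6])
Positions where it holds: {0, 1, 2, 3, 4, 6} → 6.

6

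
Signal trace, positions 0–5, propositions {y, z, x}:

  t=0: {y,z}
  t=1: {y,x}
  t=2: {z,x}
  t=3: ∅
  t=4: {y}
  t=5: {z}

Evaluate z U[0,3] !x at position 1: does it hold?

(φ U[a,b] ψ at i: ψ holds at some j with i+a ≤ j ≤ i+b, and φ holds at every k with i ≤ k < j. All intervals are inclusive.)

False

Need some j in [1,4] with !x, and z at every k in [1,j-1].
  j=1: !x false.
  j=2: !x false.
  j=3: !x holds, but z fails at k=1 → not this j.
  j=4: !x holds, but z fails at k=1 → not this j.
No j in the window works → until fails.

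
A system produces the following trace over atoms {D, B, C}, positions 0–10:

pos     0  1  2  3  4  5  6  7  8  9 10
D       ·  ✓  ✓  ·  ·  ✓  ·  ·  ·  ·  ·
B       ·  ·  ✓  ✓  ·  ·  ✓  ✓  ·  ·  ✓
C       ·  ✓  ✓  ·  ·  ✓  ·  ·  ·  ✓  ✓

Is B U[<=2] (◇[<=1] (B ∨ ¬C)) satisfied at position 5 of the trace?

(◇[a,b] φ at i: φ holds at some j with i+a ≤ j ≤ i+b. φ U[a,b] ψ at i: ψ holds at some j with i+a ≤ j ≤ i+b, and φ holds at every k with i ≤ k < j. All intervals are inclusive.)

Need some j in [5,7] with ◇[<=1] (B ∨ ¬C), and B at every k in [5,j-1].
  j=5: ◇[<=1] (B ∨ ¬C) holds; no prefix to check → satisfied.

True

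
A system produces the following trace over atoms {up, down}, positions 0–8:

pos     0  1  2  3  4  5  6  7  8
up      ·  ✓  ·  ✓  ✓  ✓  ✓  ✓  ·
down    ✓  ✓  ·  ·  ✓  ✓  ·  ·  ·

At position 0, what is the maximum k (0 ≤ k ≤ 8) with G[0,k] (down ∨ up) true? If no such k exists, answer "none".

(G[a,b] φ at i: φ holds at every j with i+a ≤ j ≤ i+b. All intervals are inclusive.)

1

(down ∨ up) must hold from j=0 onward; find where it first fails.
  j=0: holds
  j=1: holds
  j=2: fails
Holds on [0,1], so largest k = 1.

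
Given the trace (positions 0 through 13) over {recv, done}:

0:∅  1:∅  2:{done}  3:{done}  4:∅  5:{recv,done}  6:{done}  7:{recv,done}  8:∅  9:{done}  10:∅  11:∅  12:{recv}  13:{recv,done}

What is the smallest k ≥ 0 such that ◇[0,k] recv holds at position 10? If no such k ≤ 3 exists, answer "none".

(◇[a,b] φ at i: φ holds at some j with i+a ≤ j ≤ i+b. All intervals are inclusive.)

Scan j = 10,11,… for recv:
  j=10: fails
  j=11: fails
  j=12: holds
First hit at j=12, so smallest k = 12-10 = 2.

2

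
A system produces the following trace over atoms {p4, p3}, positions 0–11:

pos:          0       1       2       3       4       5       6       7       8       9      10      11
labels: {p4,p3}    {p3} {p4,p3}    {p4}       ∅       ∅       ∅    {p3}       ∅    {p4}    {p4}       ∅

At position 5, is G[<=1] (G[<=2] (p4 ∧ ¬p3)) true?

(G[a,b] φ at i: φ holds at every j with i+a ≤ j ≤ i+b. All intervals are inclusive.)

No

Check G[<=2] (p4 ∧ ¬p3) at every j in [5,6]:
  j=5: fails at 5
  j=6: fails at 6
Fails at j=5 → formula fails.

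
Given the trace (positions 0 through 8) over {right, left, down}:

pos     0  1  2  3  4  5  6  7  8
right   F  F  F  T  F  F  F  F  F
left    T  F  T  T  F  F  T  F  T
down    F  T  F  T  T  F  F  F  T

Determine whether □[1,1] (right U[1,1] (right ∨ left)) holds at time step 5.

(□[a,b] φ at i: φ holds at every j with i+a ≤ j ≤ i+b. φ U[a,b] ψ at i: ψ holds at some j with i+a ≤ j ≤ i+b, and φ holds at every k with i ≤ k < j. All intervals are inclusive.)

Check (right U[1,1] (right ∨ left)) at every j in [6,6]:
  j=6: fails
Fails at j=6 → formula fails.

No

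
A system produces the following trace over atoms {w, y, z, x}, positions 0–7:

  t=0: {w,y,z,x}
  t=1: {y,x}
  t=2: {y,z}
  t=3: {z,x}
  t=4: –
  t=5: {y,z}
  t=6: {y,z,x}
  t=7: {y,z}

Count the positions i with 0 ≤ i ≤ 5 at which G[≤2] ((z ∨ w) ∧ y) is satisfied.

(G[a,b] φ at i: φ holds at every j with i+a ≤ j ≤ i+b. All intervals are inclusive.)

1

Evaluate at each i in [0,5]:
  i=0: ✗ (fails at j=1)
  i=1: ✗ (fails at j=1)
  i=2: ✗ (fails at j=3)
  i=3: ✗ (fails at j=3)
  i=4: ✗ (fails at j=4)
  i=5: ✓ (all of [5,7])
Positions where it holds: {5} → 1.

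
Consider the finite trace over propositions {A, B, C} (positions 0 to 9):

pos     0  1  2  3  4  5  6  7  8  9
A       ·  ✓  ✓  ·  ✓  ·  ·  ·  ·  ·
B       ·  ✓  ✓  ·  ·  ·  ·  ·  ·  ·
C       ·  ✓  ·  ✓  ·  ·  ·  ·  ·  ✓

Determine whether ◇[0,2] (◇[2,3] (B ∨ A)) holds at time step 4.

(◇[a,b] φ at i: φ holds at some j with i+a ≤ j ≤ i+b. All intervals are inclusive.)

Check ◇[2,3] (B ∨ A) at each j in [4,6]:
  j=4: fails (none in [6,7])
  j=5: fails (none in [7,8])
  j=6: fails (none in [8,9])
No position in the window satisfies it → formula fails.

False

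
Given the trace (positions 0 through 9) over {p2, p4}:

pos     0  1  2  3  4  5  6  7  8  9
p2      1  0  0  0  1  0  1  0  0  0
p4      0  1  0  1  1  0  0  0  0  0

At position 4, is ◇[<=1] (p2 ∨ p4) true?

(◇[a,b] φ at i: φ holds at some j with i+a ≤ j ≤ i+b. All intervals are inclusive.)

Yes

Check (p2 ∨ p4) at each j in [4,5]:
  j=4: true
  j=5: false
Found at j=4 → formula holds.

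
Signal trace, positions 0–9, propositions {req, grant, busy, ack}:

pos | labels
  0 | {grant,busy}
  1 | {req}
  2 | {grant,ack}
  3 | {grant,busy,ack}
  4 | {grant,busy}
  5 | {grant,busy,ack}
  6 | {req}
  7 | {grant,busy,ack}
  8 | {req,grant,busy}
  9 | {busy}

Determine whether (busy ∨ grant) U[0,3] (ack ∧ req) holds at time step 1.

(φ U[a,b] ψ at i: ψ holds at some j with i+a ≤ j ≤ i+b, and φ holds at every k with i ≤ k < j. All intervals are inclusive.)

False

Need some j in [1,4] with (ack ∧ req), and (busy ∨ grant) at every k in [1,j-1].
  j=1: (ack ∧ req) false.
  j=2: (ack ∧ req) false.
  j=3: (ack ∧ req) false.
  j=4: (ack ∧ req) false.
No j in the window works → until fails.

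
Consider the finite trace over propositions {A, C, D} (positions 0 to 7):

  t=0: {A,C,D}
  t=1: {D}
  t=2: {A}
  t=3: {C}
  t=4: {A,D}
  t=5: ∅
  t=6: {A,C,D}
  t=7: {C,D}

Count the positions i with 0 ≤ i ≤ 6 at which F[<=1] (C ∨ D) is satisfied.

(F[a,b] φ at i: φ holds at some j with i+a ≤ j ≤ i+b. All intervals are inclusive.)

Evaluate at each i in [0,6]:
  i=0: ✓ (witness j=0)
  i=1: ✓ (witness j=1)
  i=2: ✓ (witness j=3)
  i=3: ✓ (witness j=3)
  i=4: ✓ (witness j=4)
  i=5: ✓ (witness j=6)
  i=6: ✓ (witness j=6)
Positions where it holds: {0, 1, 2, 3, 4, 5, 6} → 7.

7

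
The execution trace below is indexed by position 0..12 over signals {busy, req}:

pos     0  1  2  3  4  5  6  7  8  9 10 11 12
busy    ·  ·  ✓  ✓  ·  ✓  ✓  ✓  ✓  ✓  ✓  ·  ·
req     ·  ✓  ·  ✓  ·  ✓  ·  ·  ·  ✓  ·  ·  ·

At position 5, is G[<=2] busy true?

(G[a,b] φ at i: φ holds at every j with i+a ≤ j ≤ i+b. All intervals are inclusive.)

Yes

Check busy at every j in [5,7]:
  j=5: true
  j=6: true
  j=7: true
All positions satisfy it → formula holds.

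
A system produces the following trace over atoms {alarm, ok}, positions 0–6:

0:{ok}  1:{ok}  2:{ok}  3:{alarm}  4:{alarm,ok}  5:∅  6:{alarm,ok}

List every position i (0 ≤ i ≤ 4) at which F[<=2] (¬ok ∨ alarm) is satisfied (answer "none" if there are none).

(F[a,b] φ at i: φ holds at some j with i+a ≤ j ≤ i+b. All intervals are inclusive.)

Evaluate at each i in [0,4]:
  i=0: ✗ (none in [0,2])
  i=1: ✓ (witness j=3)
  i=2: ✓ (witness j=3)
  i=3: ✓ (witness j=3)
  i=4: ✓ (witness j=4)

1, 2, 3, 4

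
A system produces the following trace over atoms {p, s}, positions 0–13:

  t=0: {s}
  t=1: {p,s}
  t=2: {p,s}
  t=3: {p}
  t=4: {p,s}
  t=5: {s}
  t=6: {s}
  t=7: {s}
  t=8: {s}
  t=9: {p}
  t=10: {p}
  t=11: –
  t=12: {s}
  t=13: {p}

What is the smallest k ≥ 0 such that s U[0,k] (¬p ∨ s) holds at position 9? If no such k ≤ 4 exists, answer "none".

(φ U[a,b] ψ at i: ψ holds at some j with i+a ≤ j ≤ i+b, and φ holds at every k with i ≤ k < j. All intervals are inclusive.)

none

Need earliest j ≥ 9 with (¬p ∨ s), and s at every k in [9,j-1].
  j=9: rhs fails.
  j=10: rhs fails.
  j=11: rhs holds but lhs fails at k=9.
  j=12: rhs holds but lhs fails at k=9.
  j=13: rhs fails.
No witness within the range → none.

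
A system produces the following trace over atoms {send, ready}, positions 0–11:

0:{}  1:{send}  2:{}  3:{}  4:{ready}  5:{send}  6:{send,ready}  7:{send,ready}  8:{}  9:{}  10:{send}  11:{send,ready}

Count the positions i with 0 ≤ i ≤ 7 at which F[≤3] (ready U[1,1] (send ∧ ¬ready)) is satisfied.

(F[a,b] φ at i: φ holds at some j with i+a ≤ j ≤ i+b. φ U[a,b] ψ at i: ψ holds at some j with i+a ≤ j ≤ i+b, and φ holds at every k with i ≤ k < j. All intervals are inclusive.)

4

Evaluate at each i in [0,7]:
  i=0: ✗ (none in [0,3])
  i=1: ✓ (witness j=4)
  i=2: ✓ (witness j=4)
  i=3: ✓ (witness j=4)
  i=4: ✓ (witness j=4)
  i=5: ✗ (none in [5,8])
  i=6: ✗ (none in [6,9])
  i=7: ✗ (none in [7,10])
Positions where it holds: {1, 2, 3, 4} → 4.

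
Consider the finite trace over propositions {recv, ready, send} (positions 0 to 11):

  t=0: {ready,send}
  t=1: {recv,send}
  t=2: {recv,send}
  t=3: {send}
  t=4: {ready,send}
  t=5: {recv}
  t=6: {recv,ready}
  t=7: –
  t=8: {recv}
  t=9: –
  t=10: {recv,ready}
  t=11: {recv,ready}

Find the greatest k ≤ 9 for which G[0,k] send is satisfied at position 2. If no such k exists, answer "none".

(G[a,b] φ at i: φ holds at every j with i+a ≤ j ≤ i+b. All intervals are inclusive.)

2

send must hold from j=2 onward; find where it first fails.
  j=2: holds
  j=3: holds
  j=4: holds
  j=5: fails
Holds on [2,4], so largest k = 2.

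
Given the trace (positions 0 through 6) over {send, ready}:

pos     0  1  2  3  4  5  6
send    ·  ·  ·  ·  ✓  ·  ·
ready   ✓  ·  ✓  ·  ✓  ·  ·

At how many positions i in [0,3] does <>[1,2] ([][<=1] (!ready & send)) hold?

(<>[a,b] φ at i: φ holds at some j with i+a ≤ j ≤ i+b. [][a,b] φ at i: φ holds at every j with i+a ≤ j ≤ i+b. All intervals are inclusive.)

Evaluate at each i in [0,3]:
  i=0: ✗ (none in [1,2])
  i=1: ✗ (none in [2,3])
  i=2: ✗ (none in [3,4])
  i=3: ✗ (none in [4,5])
Positions where it holds: {} → 0.

0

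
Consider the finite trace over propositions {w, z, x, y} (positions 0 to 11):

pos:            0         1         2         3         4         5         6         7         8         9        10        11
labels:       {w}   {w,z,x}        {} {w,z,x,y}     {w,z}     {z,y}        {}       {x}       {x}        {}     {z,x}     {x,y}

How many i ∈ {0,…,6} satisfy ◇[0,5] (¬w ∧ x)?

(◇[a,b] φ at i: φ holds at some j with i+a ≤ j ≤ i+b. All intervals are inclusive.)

Evaluate at each i in [0,6]:
  i=0: ✗ (none in [0,5])
  i=1: ✗ (none in [1,6])
  i=2: ✓ (witness j=7)
  i=3: ✓ (witness j=7)
  i=4: ✓ (witness j=7)
  i=5: ✓ (witness j=7)
  i=6: ✓ (witness j=7)
Positions where it holds: {2, 3, 4, 5, 6} → 5.

5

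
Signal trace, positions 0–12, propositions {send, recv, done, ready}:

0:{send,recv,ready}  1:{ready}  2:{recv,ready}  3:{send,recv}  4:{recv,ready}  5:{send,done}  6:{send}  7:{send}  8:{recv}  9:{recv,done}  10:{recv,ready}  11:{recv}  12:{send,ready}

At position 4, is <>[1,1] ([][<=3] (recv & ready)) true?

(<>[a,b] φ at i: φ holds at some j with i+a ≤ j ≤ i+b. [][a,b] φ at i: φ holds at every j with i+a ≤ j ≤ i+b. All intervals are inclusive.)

Check [][<=3] (recv & ready) at each j in [5,5]:
  j=5: fails at 5
No position in the window satisfies it → formula fails.

No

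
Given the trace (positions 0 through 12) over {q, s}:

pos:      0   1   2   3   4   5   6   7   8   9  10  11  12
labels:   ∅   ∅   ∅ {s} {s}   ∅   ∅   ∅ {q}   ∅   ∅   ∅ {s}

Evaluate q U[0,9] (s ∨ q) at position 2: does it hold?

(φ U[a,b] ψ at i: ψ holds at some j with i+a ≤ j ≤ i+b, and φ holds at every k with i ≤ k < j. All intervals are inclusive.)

False

Need some j in [2,11] with (s ∨ q), and q at every k in [2,j-1].
  j=2: (s ∨ q) false.
  j=3: (s ∨ q) holds, but q fails at k=2 → not this j.
  j=4: (s ∨ q) holds, but q fails at k=2 → not this j.
  j=5: (s ∨ q) false.
  j=6: (s ∨ q) false.
  j=7: (s ∨ q) false.
  j=8: (s ∨ q) holds, but q fails at k=2 → not this j.
  j=9: (s ∨ q) false.
  j=10: (s ∨ q) false.
  j=11: (s ∨ q) false.
No j in the window works → until fails.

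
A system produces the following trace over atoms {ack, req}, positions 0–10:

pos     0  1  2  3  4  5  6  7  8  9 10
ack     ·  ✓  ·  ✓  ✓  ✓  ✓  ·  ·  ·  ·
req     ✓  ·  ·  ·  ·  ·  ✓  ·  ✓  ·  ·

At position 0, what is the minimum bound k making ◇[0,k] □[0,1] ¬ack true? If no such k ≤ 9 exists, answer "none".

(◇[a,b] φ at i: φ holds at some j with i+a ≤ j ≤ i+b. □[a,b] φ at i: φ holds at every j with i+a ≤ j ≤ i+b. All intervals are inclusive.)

7

Scan j = 0,1,… for □[0,1] ¬ack:
  j=0: fails
  j=1: fails
  j=2: fails
  j=3: fails
  j=4: fails
  j=5: fails
  j=6: fails
  j=7: holds
First hit at j=7, so smallest k = 7-0 = 7.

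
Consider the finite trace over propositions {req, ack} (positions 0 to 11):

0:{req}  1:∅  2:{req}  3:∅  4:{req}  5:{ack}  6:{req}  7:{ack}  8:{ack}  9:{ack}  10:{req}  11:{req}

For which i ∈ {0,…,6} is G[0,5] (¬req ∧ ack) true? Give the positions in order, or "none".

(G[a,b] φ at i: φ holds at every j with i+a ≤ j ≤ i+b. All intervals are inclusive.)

none

Evaluate at each i in [0,6]:
  i=0: ✗ (fails at j=0)
  i=1: ✗ (fails at j=1)
  i=2: ✗ (fails at j=2)
  i=3: ✗ (fails at j=3)
  i=4: ✗ (fails at j=4)
  i=5: ✗ (fails at j=6)
  i=6: ✗ (fails at j=6)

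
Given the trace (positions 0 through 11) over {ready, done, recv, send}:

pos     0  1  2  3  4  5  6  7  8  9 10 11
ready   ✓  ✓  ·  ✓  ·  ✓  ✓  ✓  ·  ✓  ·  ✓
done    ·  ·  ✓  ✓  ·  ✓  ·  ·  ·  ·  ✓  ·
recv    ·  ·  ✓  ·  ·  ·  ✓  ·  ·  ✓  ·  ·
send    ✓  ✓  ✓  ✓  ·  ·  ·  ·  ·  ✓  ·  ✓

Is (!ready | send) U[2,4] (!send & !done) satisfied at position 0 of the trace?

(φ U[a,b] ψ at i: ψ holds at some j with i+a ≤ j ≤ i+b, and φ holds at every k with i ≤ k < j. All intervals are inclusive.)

Need some j in [2,4] with (!send & !done), and (!ready | send) at every k in [0,j-1].
  j=2: (!send & !done) false.
  j=3: (!send & !done) false.
  j=4: (!send & !done) holds; (!ready | send) holds at every k in [0,3] → satisfied.

True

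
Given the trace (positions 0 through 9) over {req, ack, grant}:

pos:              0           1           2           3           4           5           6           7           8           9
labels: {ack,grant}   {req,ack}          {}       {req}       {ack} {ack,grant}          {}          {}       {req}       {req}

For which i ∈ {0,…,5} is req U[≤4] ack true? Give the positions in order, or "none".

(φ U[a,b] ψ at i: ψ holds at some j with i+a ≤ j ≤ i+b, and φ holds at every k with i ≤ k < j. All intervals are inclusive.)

0, 1, 3, 4, 5

Evaluate at each i in [0,5]:
  i=0: ✓ (rhs at j=0)
  i=1: ✓ (rhs at j=1)
  i=2: ✗ (lhs fails at k=2 before rhs at j=4)
  i=3: ✓ (rhs at j=4; lhs holds on [3,3])
  i=4: ✓ (rhs at j=4)
  i=5: ✓ (rhs at j=5)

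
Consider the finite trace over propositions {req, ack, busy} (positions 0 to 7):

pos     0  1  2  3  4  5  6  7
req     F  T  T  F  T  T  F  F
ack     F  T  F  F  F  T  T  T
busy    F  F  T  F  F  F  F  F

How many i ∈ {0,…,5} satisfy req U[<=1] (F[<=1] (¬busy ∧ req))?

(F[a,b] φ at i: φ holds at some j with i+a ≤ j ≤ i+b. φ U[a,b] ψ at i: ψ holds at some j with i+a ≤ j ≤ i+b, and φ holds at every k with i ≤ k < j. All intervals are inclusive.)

6

Evaluate at each i in [0,5]:
  i=0: ✓ (rhs at j=0)
  i=1: ✓ (rhs at j=1)
  i=2: ✓ (rhs at j=3; lhs holds on [2,2])
  i=3: ✓ (rhs at j=3)
  i=4: ✓ (rhs at j=4)
  i=5: ✓ (rhs at j=5)
Positions where it holds: {0, 1, 2, 3, 4, 5} → 6.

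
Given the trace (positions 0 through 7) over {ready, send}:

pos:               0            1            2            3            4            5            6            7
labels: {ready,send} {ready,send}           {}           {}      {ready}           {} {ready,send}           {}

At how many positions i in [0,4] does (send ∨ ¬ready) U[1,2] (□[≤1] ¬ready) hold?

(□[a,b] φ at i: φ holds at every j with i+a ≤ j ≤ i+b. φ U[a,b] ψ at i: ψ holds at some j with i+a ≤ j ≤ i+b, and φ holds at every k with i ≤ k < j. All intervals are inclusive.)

Evaluate at each i in [0,4]:
  i=0: ✓ (rhs at j=2; lhs holds on [0,1])
  i=1: ✓ (rhs at j=2; lhs holds on [1,1])
  i=2: ✗ (no rhs in [3,4])
  i=3: ✗ (no rhs in [4,5])
  i=4: ✗ (no rhs in [5,6])
Positions where it holds: {0, 1} → 2.

2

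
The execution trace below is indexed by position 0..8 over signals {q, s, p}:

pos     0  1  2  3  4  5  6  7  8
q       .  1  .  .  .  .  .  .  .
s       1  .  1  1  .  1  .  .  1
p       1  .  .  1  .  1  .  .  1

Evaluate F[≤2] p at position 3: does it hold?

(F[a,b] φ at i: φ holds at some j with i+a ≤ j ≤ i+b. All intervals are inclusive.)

Holds

Check p at each j in [3,5]:
  j=3: true
  j=4: false
  j=5: true
Found at j=3 → formula holds.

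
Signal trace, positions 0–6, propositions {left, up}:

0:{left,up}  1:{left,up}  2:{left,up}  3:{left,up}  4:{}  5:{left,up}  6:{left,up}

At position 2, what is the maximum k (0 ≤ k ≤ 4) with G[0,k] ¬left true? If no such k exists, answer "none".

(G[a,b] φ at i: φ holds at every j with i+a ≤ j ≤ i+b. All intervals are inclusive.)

¬left must hold from j=2 onward; find where it first fails.
  j=2: fails → no k works.

none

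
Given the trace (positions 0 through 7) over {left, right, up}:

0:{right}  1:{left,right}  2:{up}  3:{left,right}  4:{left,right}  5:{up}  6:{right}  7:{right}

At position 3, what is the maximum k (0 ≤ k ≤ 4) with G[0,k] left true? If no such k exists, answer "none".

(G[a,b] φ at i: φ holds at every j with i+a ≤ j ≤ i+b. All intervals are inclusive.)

left must hold from j=3 onward; find where it first fails.
  j=3: holds
  j=4: holds
  j=5: fails
Holds on [3,4], so largest k = 1.

1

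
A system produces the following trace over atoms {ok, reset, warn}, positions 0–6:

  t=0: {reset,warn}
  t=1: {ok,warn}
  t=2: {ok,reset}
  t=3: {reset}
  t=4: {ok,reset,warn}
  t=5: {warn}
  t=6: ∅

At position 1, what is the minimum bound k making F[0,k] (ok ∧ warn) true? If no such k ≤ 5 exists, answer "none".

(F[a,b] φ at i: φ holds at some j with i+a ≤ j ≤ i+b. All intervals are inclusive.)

Scan j = 1,2,… for (ok ∧ warn):
  j=1: holds
First hit at j=1, so smallest k = 1-1 = 0.

0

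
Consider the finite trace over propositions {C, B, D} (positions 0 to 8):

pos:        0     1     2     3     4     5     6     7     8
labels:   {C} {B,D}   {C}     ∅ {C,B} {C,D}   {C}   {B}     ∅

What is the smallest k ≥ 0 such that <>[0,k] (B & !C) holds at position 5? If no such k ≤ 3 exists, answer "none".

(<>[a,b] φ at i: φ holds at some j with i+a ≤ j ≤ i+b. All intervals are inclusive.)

2

Scan j = 5,6,… for (B & !C):
  j=5: fails
  j=6: fails
  j=7: holds
First hit at j=7, so smallest k = 7-5 = 2.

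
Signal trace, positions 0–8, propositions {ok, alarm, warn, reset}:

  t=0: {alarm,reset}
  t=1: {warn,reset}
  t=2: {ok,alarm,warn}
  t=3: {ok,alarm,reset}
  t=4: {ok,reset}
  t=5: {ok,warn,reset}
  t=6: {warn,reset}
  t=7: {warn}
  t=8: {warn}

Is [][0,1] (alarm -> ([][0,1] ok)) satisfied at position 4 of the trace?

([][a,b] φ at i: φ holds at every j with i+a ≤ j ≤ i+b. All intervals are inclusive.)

Holds

Check (alarm -> ([][0,1] ok)) at every j in [4,5]:
  j=4: antecedent false → ✓
  j=5: antecedent false → ✓
All positions satisfy it → formula holds.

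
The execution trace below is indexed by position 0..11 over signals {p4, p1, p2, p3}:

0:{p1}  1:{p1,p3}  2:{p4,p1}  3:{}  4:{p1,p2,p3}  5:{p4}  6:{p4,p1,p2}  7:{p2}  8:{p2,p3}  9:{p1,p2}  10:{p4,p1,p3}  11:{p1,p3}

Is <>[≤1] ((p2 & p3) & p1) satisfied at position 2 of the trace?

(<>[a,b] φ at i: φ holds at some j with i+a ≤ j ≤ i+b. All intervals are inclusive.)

Check ((p2 & p3) & p1) at each j in [2,3]:
  j=2: false
  j=3: false
No position in the window satisfies it → formula fails.

False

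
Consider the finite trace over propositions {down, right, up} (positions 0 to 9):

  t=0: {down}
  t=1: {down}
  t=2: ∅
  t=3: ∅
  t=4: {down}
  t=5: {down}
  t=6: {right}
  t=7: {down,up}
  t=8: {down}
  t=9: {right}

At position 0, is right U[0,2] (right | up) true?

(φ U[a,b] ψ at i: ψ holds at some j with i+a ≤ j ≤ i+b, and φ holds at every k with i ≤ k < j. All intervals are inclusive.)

No

Need some j in [0,2] with (right | up), and right at every k in [0,j-1].
  j=0: (right | up) false.
  j=1: (right | up) false.
  j=2: (right | up) false.
No j in the window works → until fails.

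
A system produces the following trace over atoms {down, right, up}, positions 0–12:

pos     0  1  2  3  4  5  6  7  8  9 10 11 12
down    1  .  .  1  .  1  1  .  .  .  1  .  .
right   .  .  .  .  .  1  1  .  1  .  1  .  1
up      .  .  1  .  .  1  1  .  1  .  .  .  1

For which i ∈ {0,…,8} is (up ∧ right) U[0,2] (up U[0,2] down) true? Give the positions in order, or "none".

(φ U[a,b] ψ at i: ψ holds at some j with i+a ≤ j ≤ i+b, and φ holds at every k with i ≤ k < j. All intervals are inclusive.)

Evaluate at each i in [0,8]:
  i=0: ✓ (rhs at j=0)
  i=1: ✗ (lhs fails at k=1 before rhs at j=2)
  i=2: ✓ (rhs at j=2)
  i=3: ✓ (rhs at j=3)
  i=4: ✗ (lhs fails at k=4 before rhs at j=5)
  i=5: ✓ (rhs at j=5)
  i=6: ✓ (rhs at j=6)
  i=7: ✗ (no rhs in [7,9])
  i=8: ✗ (lhs fails at k=9 before rhs at j=10)

0, 2, 3, 5, 6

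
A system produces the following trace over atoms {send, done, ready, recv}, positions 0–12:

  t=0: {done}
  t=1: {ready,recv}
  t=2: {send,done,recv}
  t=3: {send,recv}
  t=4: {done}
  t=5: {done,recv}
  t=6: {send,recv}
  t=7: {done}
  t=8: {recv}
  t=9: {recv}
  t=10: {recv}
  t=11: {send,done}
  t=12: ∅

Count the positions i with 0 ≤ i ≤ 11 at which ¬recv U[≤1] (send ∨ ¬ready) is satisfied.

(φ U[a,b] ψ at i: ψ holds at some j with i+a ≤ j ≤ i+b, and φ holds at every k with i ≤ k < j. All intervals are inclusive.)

11

Evaluate at each i in [0,11]:
  i=0: ✓ (rhs at j=0)
  i=1: ✗ (lhs fails at k=1 before rhs at j=2)
  i=2: ✓ (rhs at j=2)
  i=3: ✓ (rhs at j=3)
  i=4: ✓ (rhs at j=4)
  i=5: ✓ (rhs at j=5)
  i=6: ✓ (rhs at j=6)
  i=7: ✓ (rhs at j=7)
  i=8: ✓ (rhs at j=8)
  i=9: ✓ (rhs at j=9)
  i=10: ✓ (rhs at j=10)
  i=11: ✓ (rhs at j=11)
Positions where it holds: {0, 2, 3, 4, 5, 6, 7, 8, 9, 10, 11} → 11.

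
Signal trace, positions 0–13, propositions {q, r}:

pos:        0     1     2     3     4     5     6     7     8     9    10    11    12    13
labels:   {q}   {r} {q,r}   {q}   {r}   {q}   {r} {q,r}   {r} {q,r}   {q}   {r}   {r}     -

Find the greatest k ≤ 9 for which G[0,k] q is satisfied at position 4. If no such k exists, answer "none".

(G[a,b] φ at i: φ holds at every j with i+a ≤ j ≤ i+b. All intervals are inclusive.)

none

q must hold from j=4 onward; find where it first fails.
  j=4: fails → no k works.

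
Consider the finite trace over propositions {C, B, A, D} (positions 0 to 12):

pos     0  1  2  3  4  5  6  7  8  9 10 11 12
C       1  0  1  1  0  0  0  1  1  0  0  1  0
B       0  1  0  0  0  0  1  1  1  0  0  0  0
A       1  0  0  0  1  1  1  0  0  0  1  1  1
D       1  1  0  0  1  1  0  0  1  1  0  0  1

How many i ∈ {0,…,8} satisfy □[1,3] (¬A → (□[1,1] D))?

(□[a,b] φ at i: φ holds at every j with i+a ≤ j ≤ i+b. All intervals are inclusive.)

Evaluate at each i in [0,8]:
  i=0: ✗ (fails at j=1)
  i=1: ✗ (fails at j=2)
  i=2: ✓ (all of [3,5])
  i=3: ✓ (all of [4,6])
  i=4: ✓ (all of [5,7])
  i=5: ✓ (all of [6,8])
  i=6: ✗ (fails at j=9)
  i=7: ✗ (fails at j=9)
  i=8: ✗ (fails at j=9)
Positions where it holds: {2, 3, 4, 5} → 4.

4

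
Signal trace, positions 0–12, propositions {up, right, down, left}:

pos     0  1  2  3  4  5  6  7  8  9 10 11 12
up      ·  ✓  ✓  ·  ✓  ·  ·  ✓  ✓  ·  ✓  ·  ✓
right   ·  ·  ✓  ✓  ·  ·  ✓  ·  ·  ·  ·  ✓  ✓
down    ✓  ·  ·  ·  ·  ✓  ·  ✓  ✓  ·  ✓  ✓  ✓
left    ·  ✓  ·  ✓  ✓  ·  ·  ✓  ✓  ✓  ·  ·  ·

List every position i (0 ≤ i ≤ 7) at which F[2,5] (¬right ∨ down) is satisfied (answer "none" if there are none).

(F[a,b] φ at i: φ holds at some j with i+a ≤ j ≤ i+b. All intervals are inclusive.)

Evaluate at each i in [0,7]:
  i=0: ✓ (witness j=4)
  i=1: ✓ (witness j=4)
  i=2: ✓ (witness j=4)
  i=3: ✓ (witness j=5)
  i=4: ✓ (witness j=7)
  i=5: ✓ (witness j=7)
  i=6: ✓ (witness j=8)
  i=7: ✓ (witness j=9)

0, 1, 2, 3, 4, 5, 6, 7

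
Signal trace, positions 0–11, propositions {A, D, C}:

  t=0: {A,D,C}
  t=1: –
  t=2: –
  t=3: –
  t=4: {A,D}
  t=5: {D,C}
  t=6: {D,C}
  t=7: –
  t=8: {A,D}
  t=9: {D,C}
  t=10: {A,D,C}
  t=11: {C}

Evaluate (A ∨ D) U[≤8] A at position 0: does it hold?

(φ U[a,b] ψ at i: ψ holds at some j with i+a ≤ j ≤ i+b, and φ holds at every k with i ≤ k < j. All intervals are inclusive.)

Need some j in [0,8] with A, and (A ∨ D) at every k in [0,j-1].
  j=0: A holds; no prefix to check → satisfied.

True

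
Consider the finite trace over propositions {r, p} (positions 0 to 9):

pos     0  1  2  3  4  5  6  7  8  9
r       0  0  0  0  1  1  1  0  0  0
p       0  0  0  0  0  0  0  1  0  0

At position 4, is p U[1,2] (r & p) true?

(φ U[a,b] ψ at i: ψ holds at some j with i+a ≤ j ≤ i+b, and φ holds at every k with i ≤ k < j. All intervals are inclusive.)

Need some j in [5,6] with (r & p), and p at every k in [4,j-1].
  j=5: (r & p) false.
  j=6: (r & p) false.
No j in the window works → until fails.

False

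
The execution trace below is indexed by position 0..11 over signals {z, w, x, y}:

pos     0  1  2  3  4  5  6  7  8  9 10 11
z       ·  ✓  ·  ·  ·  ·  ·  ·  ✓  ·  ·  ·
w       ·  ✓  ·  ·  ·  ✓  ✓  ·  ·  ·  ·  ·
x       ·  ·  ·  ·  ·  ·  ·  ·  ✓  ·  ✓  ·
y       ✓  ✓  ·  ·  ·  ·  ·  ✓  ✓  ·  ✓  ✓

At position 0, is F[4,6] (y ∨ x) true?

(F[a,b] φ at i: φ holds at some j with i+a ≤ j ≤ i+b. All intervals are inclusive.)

Check (y ∨ x) at each j in [4,6]:
  j=4: false
  j=5: false
  j=6: false
No position in the window satisfies it → formula fails.

No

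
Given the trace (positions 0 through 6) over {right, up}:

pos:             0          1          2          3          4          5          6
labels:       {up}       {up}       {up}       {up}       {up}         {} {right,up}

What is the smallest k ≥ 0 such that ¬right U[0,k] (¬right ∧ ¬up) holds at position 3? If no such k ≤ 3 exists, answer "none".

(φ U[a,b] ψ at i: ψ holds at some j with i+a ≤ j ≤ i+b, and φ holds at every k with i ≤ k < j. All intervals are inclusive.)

2

Need earliest j ≥ 3 with (¬right ∧ ¬up), and ¬right at every k in [3,j-1].
  j=3: rhs fails.
  j=4: rhs fails.
  j=5: rhs holds; lhs holds on [3,4]. k = 2.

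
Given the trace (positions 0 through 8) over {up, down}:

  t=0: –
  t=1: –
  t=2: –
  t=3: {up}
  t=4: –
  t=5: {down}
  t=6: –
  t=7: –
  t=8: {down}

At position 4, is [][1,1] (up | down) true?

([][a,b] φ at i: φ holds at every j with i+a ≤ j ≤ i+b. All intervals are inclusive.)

Check (up | down) at every j in [5,5]:
  j=5: true
All positions satisfy it → formula holds.

Holds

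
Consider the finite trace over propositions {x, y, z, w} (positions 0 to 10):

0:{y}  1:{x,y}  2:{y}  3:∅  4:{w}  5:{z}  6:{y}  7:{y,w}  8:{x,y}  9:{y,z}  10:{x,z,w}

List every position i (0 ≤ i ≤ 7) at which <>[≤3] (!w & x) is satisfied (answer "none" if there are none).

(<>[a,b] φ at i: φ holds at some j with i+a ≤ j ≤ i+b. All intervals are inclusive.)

0, 1, 5, 6, 7

Evaluate at each i in [0,7]:
  i=0: ✓ (witness j=1)
  i=1: ✓ (witness j=1)
  i=2: ✗ (none in [2,5])
  i=3: ✗ (none in [3,6])
  i=4: ✗ (none in [4,7])
  i=5: ✓ (witness j=8)
  i=6: ✓ (witness j=8)
  i=7: ✓ (witness j=8)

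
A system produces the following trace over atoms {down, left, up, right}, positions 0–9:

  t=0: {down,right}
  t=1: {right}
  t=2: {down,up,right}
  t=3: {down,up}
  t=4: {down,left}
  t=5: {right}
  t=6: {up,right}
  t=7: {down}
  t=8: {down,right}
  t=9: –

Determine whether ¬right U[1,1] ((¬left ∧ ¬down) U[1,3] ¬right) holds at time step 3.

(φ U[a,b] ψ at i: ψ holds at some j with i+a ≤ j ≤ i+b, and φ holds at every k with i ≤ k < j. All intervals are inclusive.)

Does not hold

Need some j in [4,4] with ((¬left ∧ ¬down) U[1,3] ¬right), and ¬right at every k in [3,j-1].
  j=4: ((¬left ∧ ¬down) U[1,3] ¬right) — fails.
No j in the window works → until fails.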